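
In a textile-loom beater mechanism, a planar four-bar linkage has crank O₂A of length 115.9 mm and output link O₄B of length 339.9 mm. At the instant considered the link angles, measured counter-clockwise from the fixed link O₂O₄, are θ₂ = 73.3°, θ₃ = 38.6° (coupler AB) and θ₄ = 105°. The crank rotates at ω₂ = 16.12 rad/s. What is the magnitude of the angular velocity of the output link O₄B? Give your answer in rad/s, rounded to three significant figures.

3.41

ω₂ = 16.12 rad/s
Differentiating the loop-closure r₂e^{iθ₂}+r₃e^{iθ₃}=r₁+r₄e^{iθ₄} gives r₂ω₂e^{iθ₂}+r₃ω₃e^{iθ₃}=r₄ω₄e^{iθ₄}.
Eliminating the other unknown: ω₄ = r₂ω₂ sin(θ₂−θ₃) / [r₄ sin(θ₄−θ₃)].
Numerator sine = +0.56928; denominator sine = +0.91636.
Result = 0.1159·16.12·(+0.56928) / (0.3399·(+0.91636)) = +3.4147 rad/s; magnitude 3.4147 rad/s.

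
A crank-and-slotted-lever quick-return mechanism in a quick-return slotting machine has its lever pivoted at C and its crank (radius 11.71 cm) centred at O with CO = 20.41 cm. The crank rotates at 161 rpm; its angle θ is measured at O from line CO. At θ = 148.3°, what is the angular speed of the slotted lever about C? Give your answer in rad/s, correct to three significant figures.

7.59

ω = 16.86 rad/s (from 161 rpm).
Crank pin A relative to C: A = (d + r cosθ, r sinθ); lever angle φ = atan2(r sinθ, d + r cosθ).
Differentiating tanφ: φ̇ = rω(d cosθ + r)/(d² + r² + 2dr cosθ).
d² + r² + 2dr cosθ = |CA|² = 0.0147003 m²;  d cosθ + r = -0.056551 m.
|ω_lever| = |0.1171·16.86·-0.056551| / 0.0147003 = 7.5949 rad/s.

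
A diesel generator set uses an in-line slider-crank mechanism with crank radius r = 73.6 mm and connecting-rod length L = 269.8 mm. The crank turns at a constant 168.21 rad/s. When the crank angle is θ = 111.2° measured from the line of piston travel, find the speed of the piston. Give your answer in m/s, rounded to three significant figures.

10.4

ω = 168.2 rad/s
For an in-line slider-crank, x = r cosθ + √(L² − r² sin²θ), so v = −rω sinθ·[1 + r cosθ/√(L² − r² sin²θ)].
With r = 0.0736 m, L = 0.2698 m, θ = 111.2°: √(L² − r² sin²θ) = 0.26093 m.
v = −0.0736·168.2·0.93232·[1 + 0.0736·-0.36162/0.26093] = -10.365 m/s.
|v| = 10.365 m/s.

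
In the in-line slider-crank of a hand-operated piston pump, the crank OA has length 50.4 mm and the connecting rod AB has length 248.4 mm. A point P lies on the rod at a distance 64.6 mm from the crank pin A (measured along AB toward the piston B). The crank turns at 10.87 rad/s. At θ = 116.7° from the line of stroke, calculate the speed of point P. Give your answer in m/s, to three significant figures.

ω = 10.87 rad/s.  Crank-pin speed |V_A| = rω = 0.54785 m/s, perpendicular to OA.
Rod angle: sinφ = −(r/L) sinθ ⇒ φ = -10.443°; ω_rod = −rω cosθ/√(L²−r²sin²θ) = +1.0077 rad/s.
V_P = V_A + ω_rod × AP, with AP = 0.0646 m along the rod.
Components: V_Px = −rω sinθ − a·ω_rod·sinφ = -0.47763 m/s;  V_Py = rω cosθ + a·ω_rod·cosφ = -0.18214 m/s.
|V_P| = √(V_Px² + V_Py²) = 0.51118 m/s.

0.511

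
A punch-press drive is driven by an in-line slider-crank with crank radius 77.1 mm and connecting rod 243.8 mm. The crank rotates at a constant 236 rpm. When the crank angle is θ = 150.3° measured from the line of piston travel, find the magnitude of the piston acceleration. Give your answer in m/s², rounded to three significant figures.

32.9

ω = 2π·236/60 = 24.71 rad/s
x(θ) = r cosθ + √(L² − r² sin²θ); with ω constant, a = ω²·d²x/dθ².
d²x/dθ² = −r cosθ − r²(cos2θ)/√u − r⁴ sin²2θ/(4u^{3/2}),  u = L² − r² sin²θ = 0.0579792 m².
Substituting r = 0.0771 m, L = 0.2438 m, θ = 150.3°: d²x/dθ² = +0.053936 m.
a = ω²·d²x/dθ² = (24.71)²·(+0.053936) = +32.943 m/s²;  |a| = 32.943 m/s².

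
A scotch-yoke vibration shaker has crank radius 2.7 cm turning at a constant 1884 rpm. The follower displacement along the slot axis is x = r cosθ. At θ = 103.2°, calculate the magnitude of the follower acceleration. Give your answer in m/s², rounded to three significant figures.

ω = 197.3 rad/s (from 1884 rpm).
x = r cosθ ⇒ ẍ = −rω² cosθ (ω constant).
|a| = rω²|cosθ| = 0.027·(197.3)²·|cos 103.2°| = 239.99 m/s².

240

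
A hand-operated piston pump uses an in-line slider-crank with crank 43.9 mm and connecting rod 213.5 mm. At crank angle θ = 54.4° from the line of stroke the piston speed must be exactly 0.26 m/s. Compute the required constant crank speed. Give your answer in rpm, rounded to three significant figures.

62.0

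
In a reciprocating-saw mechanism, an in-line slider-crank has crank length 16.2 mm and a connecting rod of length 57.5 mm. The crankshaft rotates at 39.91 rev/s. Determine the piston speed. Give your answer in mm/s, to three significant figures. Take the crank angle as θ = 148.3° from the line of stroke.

ω = 2π·39.9 = 250.8 rad/s
For an in-line slider-crank, x = r cosθ + √(L² − r² sin²θ), so v = −rω sinθ·[1 + r cosθ/√(L² − r² sin²θ)].
With r = 0.0162 m, L = 0.0575 m, θ = 148.3°: √(L² − r² sin²θ) = 0.056866 m.
v = −0.0162·250.8·0.52547·[1 + 0.0162·-0.85081/0.056866] = -1.6173 m/s.
|v| = 1.6173 m/s = 1617.3 mm/s.

1620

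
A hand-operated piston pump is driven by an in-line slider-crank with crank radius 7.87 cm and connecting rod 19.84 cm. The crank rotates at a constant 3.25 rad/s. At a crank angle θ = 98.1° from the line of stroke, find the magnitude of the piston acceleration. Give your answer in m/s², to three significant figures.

0.460

ω = 3.25 rad/s
x(θ) = r cosθ + √(L² − r² sin²θ); with ω constant, a = ω²·d²x/dθ².
d²x/dθ² = −r cosθ − r²(cos2θ)/√u − r⁴ sin²2θ/(4u^{3/2}),  u = L² − r² sin²θ = 0.0332918 m².
Substituting r = 0.0787 m, L = 0.1984 m, θ = 98.1°: d²x/dθ² = +0.043564 m.
a = ω²·d²x/dθ² = (3.25)²·(+0.043564) = +0.46014 m/s²;  |a| = 0.46014 m/s².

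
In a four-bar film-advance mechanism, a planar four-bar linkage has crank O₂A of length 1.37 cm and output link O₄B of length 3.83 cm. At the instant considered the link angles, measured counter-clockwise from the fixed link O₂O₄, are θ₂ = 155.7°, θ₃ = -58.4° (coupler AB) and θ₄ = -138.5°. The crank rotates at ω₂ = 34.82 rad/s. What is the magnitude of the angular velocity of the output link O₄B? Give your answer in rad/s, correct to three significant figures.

7.09

ω₂ = 34.82 rad/s
Differentiating the loop-closure r₂e^{iθ₂}+r₃e^{iθ₃}=r₁+r₄e^{iθ₄} gives r₂ω₂e^{iθ₂}+r₃ω₃e^{iθ₃}=r₄ω₄e^{iθ₄}.
Eliminating the other unknown: ω₄ = r₂ω₂ sin(θ₂−θ₃) / [r₄ sin(θ₄−θ₃)].
Numerator sine = -0.56064; denominator sine = -0.98511.
Result = 0.0137·34.82·(-0.56064) / (0.0383·(-0.98511)) = +7.0884 rad/s; magnitude 7.0884 rad/s.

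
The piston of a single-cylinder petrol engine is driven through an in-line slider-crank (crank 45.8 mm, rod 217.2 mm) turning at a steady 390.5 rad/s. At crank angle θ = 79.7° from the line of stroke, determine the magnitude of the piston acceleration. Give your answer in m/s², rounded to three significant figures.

158

ω = 390.5 rad/s
x(θ) = r cosθ + √(L² − r² sin²θ); with ω constant, a = ω²·d²x/dθ².
d²x/dθ² = −r cosθ − r²(cos2θ)/√u − r⁴ sin²2θ/(4u^{3/2}),  u = L² − r² sin²θ = 0.0451453 m².
Substituting r = 0.0458 m, L = 0.2172 m, θ = 79.7°: d²x/dθ² = +0.0010379 m.
a = ω²·d²x/dθ² = (390.5)²·(+0.0010379) = +158.26 m/s²;  |a| = 158.26 m/s².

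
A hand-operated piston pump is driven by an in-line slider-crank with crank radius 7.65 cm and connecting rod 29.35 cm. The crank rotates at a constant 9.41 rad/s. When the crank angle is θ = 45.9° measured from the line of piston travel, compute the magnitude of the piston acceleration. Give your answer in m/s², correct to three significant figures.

ω = 9.41 rad/s
x(θ) = r cosθ + √(L² − r² sin²θ); with ω constant, a = ω²·d²x/dθ².
d²x/dθ² = −r cosθ − r²(cos2θ)/√u − r⁴ sin²2θ/(4u^{3/2}),  u = L² − r² sin²θ = 0.0831242 m².
Substituting r = 0.0765 m, L = 0.2935 m, θ = 45.9°: d²x/dθ² = -0.052957 m.
a = ω²·d²x/dθ² = (9.41)²·(-0.052957) = -4.6892 m/s²;  |a| = 4.6892 m/s².

4.69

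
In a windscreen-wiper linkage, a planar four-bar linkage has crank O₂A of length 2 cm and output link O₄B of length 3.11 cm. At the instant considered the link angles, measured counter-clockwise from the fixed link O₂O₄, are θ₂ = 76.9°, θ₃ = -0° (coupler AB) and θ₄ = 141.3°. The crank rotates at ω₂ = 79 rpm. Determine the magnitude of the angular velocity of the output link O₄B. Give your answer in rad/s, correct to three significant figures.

ω₂ = 8.273 rad/s (from 79 rpm).
Differentiating the loop-closure r₂e^{iθ₂}+r₃e^{iθ₃}=r₁+r₄e^{iθ₄} gives r₂ω₂e^{iθ₂}+r₃ω₃e^{iθ₃}=r₄ω₄e^{iθ₄}.
Eliminating the other unknown: ω₄ = r₂ω₂ sin(θ₂−θ₃) / [r₄ sin(θ₄−θ₃)].
Numerator sine = +0.97398; denominator sine = +0.62524.
Result = 0.02·8.273·(+0.97398) / (0.0311·(+0.62524)) = +8.2875 rad/s; magnitude 8.2875 rad/s.

8.29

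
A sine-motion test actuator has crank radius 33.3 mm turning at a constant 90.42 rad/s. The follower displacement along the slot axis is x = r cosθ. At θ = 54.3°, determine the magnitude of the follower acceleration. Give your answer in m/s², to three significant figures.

ω = 90.42 rad/s
x = r cosθ ⇒ ẍ = −rω² cosθ (ω constant).
|a| = rω²|cosθ| = 0.0333·(90.42)²·|cos 54.3°| = 158.87 m/s².

159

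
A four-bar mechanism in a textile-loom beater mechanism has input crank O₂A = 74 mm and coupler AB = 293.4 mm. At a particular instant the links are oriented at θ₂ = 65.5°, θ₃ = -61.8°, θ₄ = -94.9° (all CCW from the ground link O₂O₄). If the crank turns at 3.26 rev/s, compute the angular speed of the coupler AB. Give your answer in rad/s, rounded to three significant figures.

ω₂ = 20.48 rad/s (from 3.26 rev/s).
Differentiating the loop-closure r₂e^{iθ₂}+r₃e^{iθ₃}=r₁+r₄e^{iθ₄} gives r₂ω₂e^{iθ₂}+r₃ω₃e^{iθ₃}=r₄ω₄e^{iθ₄}.
Eliminating the other unknown: ω₃ = r₂ω₂ sin(θ₄−θ₂) / [r₃ sin(θ₃−θ₄)].
Numerator sine = -0.33545; denominator sine = +0.54610.
Result = 0.074·20.48·(-0.33545) / (0.2934·(+0.54610)) = -3.1734 rad/s; magnitude 3.1734 rad/s.

3.17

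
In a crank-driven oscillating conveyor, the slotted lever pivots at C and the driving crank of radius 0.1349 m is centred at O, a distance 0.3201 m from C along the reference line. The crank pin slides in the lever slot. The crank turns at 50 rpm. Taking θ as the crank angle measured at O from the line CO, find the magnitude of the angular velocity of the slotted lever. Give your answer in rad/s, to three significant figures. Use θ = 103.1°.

0.436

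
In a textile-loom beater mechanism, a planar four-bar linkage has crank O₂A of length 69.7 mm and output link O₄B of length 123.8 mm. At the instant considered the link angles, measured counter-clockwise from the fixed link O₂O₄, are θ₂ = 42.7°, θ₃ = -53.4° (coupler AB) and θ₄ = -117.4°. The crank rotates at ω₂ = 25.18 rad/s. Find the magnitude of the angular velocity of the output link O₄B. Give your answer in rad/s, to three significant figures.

ω₂ = 25.18 rad/s
Differentiating the loop-closure r₂e^{iθ₂}+r₃e^{iθ₃}=r₁+r₄e^{iθ₄} gives r₂ω₂e^{iθ₂}+r₃ω₃e^{iθ₃}=r₄ω₄e^{iθ₄}.
Eliminating the other unknown: ω₄ = r₂ω₂ sin(θ₂−θ₃) / [r₄ sin(θ₄−θ₃)].
Numerator sine = +0.99434; denominator sine = -0.89879.
Result = 0.0697·25.18·(+0.99434) / (0.1238·(-0.89879)) = -15.683 rad/s; magnitude 15.683 rad/s.

15.7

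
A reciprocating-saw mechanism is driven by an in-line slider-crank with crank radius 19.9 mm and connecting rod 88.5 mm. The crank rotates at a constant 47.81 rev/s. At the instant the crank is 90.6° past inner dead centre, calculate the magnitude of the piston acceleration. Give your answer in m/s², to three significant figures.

ω = 2π·47.8 = 300.4 rad/s
x(θ) = r cosθ + √(L² − r² sin²θ); with ω constant, a = ω²·d²x/dθ².
d²x/dθ² = −r cosθ − r²(cos2θ)/√u − r⁴ sin²2θ/(4u^{3/2}),  u = L² − r² sin²θ = 0.00743628 m².
Substituting r = 0.0199 m, L = 0.0885 m, θ = 90.6°: d²x/dθ² = +0.0047996 m.
a = ω²·d²x/dθ² = (300.4)²·(+0.0047996) = +433.12 m/s²;  |a| = 433.12 m/s².

433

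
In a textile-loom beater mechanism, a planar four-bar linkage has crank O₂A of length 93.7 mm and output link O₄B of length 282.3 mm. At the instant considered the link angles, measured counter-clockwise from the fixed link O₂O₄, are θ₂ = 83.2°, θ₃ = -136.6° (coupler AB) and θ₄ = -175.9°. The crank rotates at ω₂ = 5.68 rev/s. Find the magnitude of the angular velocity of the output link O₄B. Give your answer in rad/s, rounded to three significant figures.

ω₂ = 35.69 rad/s (from 5.68 rev/s).
Differentiating the loop-closure r₂e^{iθ₂}+r₃e^{iθ₃}=r₁+r₄e^{iθ₄} gives r₂ω₂e^{iθ₂}+r₃ω₃e^{iθ₃}=r₄ω₄e^{iθ₄}.
Eliminating the other unknown: ω₄ = r₂ω₂ sin(θ₂−θ₃) / [r₄ sin(θ₄−θ₃)].
Numerator sine = -0.64011; denominator sine = -0.63338.
Result = 0.0937·35.69·(-0.64011) / (0.2823·(-0.63338)) = +11.971 rad/s; magnitude 11.971 rad/s.

12.0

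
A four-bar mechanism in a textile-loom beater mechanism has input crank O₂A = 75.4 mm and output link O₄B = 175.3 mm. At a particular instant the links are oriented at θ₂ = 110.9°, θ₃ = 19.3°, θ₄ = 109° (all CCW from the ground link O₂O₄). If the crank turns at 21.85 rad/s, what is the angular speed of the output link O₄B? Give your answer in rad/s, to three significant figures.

9.39

ω₂ = 21.85 rad/s
Differentiating the loop-closure r₂e^{iθ₂}+r₃e^{iθ₃}=r₁+r₄e^{iθ₄} gives r₂ω₂e^{iθ₂}+r₃ω₃e^{iθ₃}=r₄ω₄e^{iθ₄}.
Eliminating the other unknown: ω₄ = r₂ω₂ sin(θ₂−θ₃) / [r₄ sin(θ₄−θ₃)].
Numerator sine = +0.99961; denominator sine = +0.99999.
Result = 0.0754·21.85·(+0.99961) / (0.1753·(+0.99999)) = +9.3946 rad/s; magnitude 9.3946 rad/s.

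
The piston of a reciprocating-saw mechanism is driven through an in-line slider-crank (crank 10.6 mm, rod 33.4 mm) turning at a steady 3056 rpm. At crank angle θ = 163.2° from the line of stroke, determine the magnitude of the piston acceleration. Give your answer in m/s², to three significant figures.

748

ω = 2π·3056/60 = 320 rad/s
x(θ) = r cosθ + √(L² − r² sin²θ); with ω constant, a = ω²·d²x/dθ².
d²x/dθ² = −r cosθ − r²(cos2θ)/√u − r⁴ sin²2θ/(4u^{3/2}),  u = L² − r² sin²θ = 0.00110617 m².
Substituting r = 0.0106 m, L = 0.0334 m, θ = 163.2°: d²x/dθ² = +0.0073074 m.
a = ω²·d²x/dθ² = (320)²·(+0.0073074) = +748.39 m/s²;  |a| = 748.39 m/s².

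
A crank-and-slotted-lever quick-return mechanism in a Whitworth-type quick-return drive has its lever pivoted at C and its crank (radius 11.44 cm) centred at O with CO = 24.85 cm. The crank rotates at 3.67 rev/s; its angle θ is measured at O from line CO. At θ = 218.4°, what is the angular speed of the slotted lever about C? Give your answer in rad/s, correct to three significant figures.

7.00

ω = 23.06 rad/s (from 3.67 rev/s).
Crank pin A relative to C: A = (d + r cosθ, r sinθ); lever angle φ = atan2(r sinθ, d + r cosθ).
Differentiating tanφ: φ̇ = rω(d cosθ + r)/(d² + r² + 2dr cosθ).
d² + r² + 2dr cosθ = |CA|² = 0.0302813 m²;  d cosθ + r = -0.080348 m.
|ω_lever| = |0.1144·23.06·-0.080348| / 0.0302813 = 6.9996 rad/s.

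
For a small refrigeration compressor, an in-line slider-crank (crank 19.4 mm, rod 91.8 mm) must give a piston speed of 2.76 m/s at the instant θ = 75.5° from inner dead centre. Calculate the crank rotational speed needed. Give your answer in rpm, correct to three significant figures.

1330

For an in-line slider-crank, |v_piston| = rω|sinθ|·[1 + r cosθ/√(L² − r² sin²θ)].
With r = 0.0194 m, L = 0.0918 m, θ = 75.5°: the bracketed kinematic factor |dx/dθ| = 0.019797 m.
ω = v/|dx/dθ| = 2.76/0.019797 = 139.41 rad/s.
N = 60ω/(2π) = 1331.3 rpm.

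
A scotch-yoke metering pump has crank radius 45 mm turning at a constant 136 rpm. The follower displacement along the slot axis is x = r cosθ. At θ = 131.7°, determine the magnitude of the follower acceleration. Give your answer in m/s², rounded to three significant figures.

ω = 14.24 rad/s (from 136 rpm).
x = r cosθ ⇒ ẍ = −rω² cosθ (ω constant).
|a| = rω²|cosθ| = 0.045·(14.24)²·|cos 131.7°| = 6.0718 m/s².

6.07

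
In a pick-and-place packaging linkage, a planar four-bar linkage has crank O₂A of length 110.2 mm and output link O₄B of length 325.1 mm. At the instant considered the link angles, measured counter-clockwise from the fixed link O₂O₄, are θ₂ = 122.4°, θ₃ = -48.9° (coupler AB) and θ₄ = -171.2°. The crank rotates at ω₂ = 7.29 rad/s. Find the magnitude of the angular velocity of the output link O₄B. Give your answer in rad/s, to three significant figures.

ω₂ = 7.29 rad/s
Differentiating the loop-closure r₂e^{iθ₂}+r₃e^{iθ₃}=r₁+r₄e^{iθ₄} gives r₂ω₂e^{iθ₂}+r₃ω₃e^{iθ₃}=r₄ω₄e^{iθ₄}.
Eliminating the other unknown: ω₄ = r₂ω₂ sin(θ₂−θ₃) / [r₄ sin(θ₄−θ₃)].
Numerator sine = +0.15126; denominator sine = -0.84526.
Result = 0.1102·7.29·(+0.15126) / (0.3251·(-0.84526)) = -0.44221 rad/s; magnitude 0.44221 rad/s.

0.442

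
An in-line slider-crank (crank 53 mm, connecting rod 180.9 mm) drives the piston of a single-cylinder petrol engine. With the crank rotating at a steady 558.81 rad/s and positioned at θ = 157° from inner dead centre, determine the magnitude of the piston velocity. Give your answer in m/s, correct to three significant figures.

ω = 558.8 rad/s
For an in-line slider-crank, x = r cosθ + √(L² − r² sin²θ), so v = −rω sinθ·[1 + r cosθ/√(L² − r² sin²θ)].
With r = 0.053 m, L = 0.1809 m, θ = 157°: √(L² − r² sin²θ) = 0.17971 m.
v = −0.053·558.8·0.39073·[1 + 0.053·-0.92050/0.17971] = -8.4307 m/s.
|v| = 8.4307 m/s.

8.43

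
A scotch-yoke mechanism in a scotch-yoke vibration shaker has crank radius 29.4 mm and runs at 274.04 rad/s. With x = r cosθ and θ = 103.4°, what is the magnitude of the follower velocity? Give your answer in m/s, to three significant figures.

ω = 274 rad/s
x = r cosθ ⇒ ẋ = −rω sinθ.
|v| = rω|sinθ| = 0.0294·274·|sin 103.4°| = 7.8374 m/s.

7.84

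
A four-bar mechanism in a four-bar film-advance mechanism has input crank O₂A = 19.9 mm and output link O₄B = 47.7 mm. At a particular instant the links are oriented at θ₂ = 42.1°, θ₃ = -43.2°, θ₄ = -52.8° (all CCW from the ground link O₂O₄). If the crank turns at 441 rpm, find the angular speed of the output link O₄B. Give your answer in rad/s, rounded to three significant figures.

115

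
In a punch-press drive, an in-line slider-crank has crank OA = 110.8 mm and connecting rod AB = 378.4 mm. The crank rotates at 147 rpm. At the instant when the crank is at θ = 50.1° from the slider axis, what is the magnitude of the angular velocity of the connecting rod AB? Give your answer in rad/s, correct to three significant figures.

2.97

ω = 15.39 rad/s (converted from 147 rpm).
The rod makes angle φ with the slider axis where L sinφ = r sinθ; differentiating, L cosφ·φ̇ = r ω cosθ.
L cosφ = √(L² − r² sin²θ) = 0.36873 m.
|ω_rod| = r ω |cosθ| / √(L² − r² sin²θ) = 0.1108·15.39·0.64145/0.36873 = 2.9672 rad/s.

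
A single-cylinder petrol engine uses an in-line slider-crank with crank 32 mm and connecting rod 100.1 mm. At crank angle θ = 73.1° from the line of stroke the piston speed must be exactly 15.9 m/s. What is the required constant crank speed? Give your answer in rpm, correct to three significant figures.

4520

For an in-line slider-crank, |v_piston| = rω|sinθ|·[1 + r cosθ/√(L² − r² sin²θ)].
With r = 0.032 m, L = 0.1001 m, θ = 73.1°: the bracketed kinematic factor |dx/dθ| = 0.033607 m.
ω = v/|dx/dθ| = 15.9/0.033607 = 473.12 rad/s.
N = 60ω/(2π) = 4518 rpm.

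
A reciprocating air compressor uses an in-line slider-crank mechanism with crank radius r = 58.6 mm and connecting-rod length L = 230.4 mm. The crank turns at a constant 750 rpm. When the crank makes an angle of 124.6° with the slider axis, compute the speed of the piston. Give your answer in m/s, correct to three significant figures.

3.23

ω = 2π·750/60 = 78.54 rad/s
For an in-line slider-crank, x = r cosθ + √(L² − r² sin²θ), so v = −rω sinθ·[1 + r cosθ/√(L² − r² sin²θ)].
With r = 0.0586 m, L = 0.2304 m, θ = 124.6°: √(L² − r² sin²θ) = 0.22529 m.
v = −0.0586·78.54·0.82314·[1 + 0.0586·-0.56784/0.22529] = -3.2289 m/s.
|v| = 3.2289 m/s.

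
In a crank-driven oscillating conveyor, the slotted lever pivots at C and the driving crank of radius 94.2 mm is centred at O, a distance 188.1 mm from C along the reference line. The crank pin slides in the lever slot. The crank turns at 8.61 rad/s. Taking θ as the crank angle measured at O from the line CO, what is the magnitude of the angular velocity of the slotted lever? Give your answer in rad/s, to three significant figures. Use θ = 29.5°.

ω = 8.61 rad/s
Crank pin A relative to C: A = (d + r cosθ, r sinθ); lever angle φ = atan2(r sinθ, d + r cosθ).
Differentiating tanφ: φ̇ = rω(d cosθ + r)/(d² + r² + 2dr cosθ).
d² + r² + 2dr cosθ = |CA|² = 0.0750989 m²;  d cosθ + r = +0.25791 m.
|ω_lever| = |0.0942·8.61·+0.25791| / 0.0750989 = 2.7854 rad/s.

2.79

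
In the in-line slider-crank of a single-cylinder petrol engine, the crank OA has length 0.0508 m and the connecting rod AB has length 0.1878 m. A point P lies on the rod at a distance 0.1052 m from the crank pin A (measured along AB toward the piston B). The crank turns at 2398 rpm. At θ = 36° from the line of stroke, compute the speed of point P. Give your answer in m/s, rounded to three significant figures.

9.57

ω = 251.1 rad/s.  Crank-pin speed |V_A| = rω = 12.757 m/s, perpendicular to OA.
Rod angle: sinφ = −(r/L) sinθ ⇒ φ = -9.149°; ω_rod = −rω cosθ/√(L²−r²sin²θ) = -55.663 rad/s.
V_P = V_A + ω_rod × AP, with AP = 0.1052 m along the rod.
Components: V_Px = −rω sinθ − a·ω_rod·sinφ = -8.4293 m/s;  V_Py = rω cosθ + a·ω_rod·cosφ = +4.5392 m/s.
|V_P| = √(V_Px² + V_Py²) = 9.5738 m/s.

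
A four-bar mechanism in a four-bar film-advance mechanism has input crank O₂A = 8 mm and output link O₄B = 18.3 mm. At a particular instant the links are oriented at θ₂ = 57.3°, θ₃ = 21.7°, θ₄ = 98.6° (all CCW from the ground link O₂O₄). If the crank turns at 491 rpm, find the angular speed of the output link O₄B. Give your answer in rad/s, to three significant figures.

ω₂ = 51.42 rad/s (from 491 rpm).
Differentiating the loop-closure r₂e^{iθ₂}+r₃e^{iθ₃}=r₁+r₄e^{iθ₄} gives r₂ω₂e^{iθ₂}+r₃ω₃e^{iθ₃}=r₄ω₄e^{iθ₄}.
Eliminating the other unknown: ω₄ = r₂ω₂ sin(θ₂−θ₃) / [r₄ sin(θ₄−θ₃)].
Numerator sine = +0.58212; denominator sine = +0.97398.
Result = 0.008·51.42·(+0.58212) / (0.0183·(+0.97398)) = +13.434 rad/s; magnitude 13.434 rad/s.

13.4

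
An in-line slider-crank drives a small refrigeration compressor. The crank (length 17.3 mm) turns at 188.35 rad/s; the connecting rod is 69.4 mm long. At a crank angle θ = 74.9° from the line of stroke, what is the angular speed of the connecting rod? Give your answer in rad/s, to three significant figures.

12.6

ω = 188.3 rad/s
The rod makes angle φ with the slider axis where L sinφ = r sinθ; differentiating, L cosφ·φ̇ = r ω cosθ.
L cosφ = √(L² − r² sin²θ) = 0.06736 m.
|ω_rod| = r ω |cosθ| / √(L² − r² sin²θ) = 0.0173·188.3·0.26050/0.06736 = 12.602 rad/s.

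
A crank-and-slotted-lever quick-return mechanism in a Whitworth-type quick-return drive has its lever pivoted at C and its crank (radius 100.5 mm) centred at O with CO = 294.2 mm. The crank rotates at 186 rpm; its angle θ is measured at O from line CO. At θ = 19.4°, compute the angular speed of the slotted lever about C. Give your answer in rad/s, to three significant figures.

ω = 19.48 rad/s (from 186 rpm).
Crank pin A relative to C: A = (d + r cosθ, r sinθ); lever angle φ = atan2(r sinθ, d + r cosθ).
Differentiating tanφ: φ̇ = rω(d cosθ + r)/(d² + r² + 2dr cosθ).
d² + r² + 2dr cosθ = |CA|² = 0.152431 m²;  d cosθ + r = +0.378 m.
|ω_lever| = |0.1005·19.48·+0.378| / 0.152431 = 4.8543 rad/s.

4.85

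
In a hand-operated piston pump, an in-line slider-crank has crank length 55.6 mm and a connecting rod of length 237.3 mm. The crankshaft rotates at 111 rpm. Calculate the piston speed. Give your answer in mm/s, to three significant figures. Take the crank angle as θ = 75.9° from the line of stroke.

664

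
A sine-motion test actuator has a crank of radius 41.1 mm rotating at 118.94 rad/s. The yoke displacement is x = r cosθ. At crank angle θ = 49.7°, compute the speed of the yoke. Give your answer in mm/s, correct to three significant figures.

3730

ω = 118.9 rad/s
x = r cosθ ⇒ ẋ = −rω sinθ.
|v| = rω|sinθ| = 0.0411·118.9·|sin 49.7°| = 3.7283 m/s = 3728.3 mm/s.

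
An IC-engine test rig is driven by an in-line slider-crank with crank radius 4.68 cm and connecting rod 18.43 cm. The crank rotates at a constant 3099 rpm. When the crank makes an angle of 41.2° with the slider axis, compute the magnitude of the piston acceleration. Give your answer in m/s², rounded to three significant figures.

3900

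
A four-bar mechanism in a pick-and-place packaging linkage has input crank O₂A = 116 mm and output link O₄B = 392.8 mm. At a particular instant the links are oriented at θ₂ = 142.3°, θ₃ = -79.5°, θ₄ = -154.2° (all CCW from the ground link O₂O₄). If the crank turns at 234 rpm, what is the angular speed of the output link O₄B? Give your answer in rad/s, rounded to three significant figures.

ω₂ = 24.5 rad/s (from 234 rpm).
Differentiating the loop-closure r₂e^{iθ₂}+r₃e^{iθ₃}=r₁+r₄e^{iθ₄} gives r₂ω₂e^{iθ₂}+r₃ω₃e^{iθ₃}=r₄ω₄e^{iθ₄}.
Eliminating the other unknown: ω₄ = r₂ω₂ sin(θ₂−θ₃) / [r₄ sin(θ₄−θ₃)].
Numerator sine = -0.66653; denominator sine = -0.96456.
Result = 0.116·24.5·(-0.66653) / (0.3928·(-0.96456)) = +5.0006 rad/s; magnitude 5.0006 rad/s.

5.00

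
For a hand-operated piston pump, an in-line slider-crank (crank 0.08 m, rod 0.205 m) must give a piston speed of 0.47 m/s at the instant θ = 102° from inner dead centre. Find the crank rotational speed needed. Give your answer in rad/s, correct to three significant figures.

6.58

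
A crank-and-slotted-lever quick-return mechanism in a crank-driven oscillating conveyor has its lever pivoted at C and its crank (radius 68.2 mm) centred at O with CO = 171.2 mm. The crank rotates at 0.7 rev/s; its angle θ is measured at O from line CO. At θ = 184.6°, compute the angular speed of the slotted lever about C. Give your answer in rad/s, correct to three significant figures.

2.88

ω = 4.398 rad/s (from 0.7 rev/s).
Crank pin A relative to C: A = (d + r cosθ, r sinθ); lever angle φ = atan2(r sinθ, d + r cosθ).
Differentiating tanφ: φ̇ = rω(d cosθ + r)/(d² + r² + 2dr cosθ).
d² + r² + 2dr cosθ = |CA|² = 0.0106842 m²;  d cosθ + r = -0.10245 m.
|ω_lever| = |0.0682·4.398·-0.10245| / 0.0106842 = 2.8762 rad/s.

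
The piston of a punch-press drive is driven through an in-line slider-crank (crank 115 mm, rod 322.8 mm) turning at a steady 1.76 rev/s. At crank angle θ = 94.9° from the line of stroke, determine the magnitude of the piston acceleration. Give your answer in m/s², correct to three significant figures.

ω = 2π·1.76 = 11.06 rad/s
x(θ) = r cosθ + √(L² − r² sin²θ); with ω constant, a = ω²·d²x/dθ².
d²x/dθ² = −r cosθ − r²(cos2θ)/√u − r⁴ sin²2θ/(4u^{3/2}),  u = L² − r² sin²θ = 0.0910713 m².
Substituting r = 0.115 m, L = 0.3228 m, θ = 94.9°: d²x/dθ² = +0.052961 m.
a = ω²·d²x/dθ² = (11.06)²·(+0.052961) = +6.4765 m/s²;  |a| = 6.4765 m/s².

6.48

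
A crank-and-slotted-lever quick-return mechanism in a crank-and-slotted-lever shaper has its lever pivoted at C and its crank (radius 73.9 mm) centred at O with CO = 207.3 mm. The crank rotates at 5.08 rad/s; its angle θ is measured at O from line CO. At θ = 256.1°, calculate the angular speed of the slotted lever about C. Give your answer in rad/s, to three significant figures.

0.220

ω = 5.08 rad/s
Crank pin A relative to C: A = (d + r cosθ, r sinθ); lever angle φ = atan2(r sinθ, d + r cosθ).
Differentiating tanφ: φ̇ = rω(d cosθ + r)/(d² + r² + 2dr cosθ).
d² + r² + 2dr cosθ = |CA|² = 0.0410742 m²;  d cosθ + r = +0.024101 m.
|ω_lever| = |0.0739·5.08·+0.024101| / 0.0410742 = 0.22028 rad/s.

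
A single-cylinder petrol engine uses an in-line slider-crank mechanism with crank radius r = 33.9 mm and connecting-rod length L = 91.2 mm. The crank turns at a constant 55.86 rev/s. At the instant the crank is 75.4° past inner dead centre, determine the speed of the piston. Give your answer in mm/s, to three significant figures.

12700

ω = 2π·55.9 = 351 rad/s
For an in-line slider-crank, x = r cosθ + √(L² − r² sin²θ), so v = −rω sinθ·[1 + r cosθ/√(L² − r² sin²θ)].
With r = 0.0339 m, L = 0.0912 m, θ = 75.4°: √(L² − r² sin²θ) = 0.085096 m.
v = −0.0339·351·0.96771·[1 + 0.0339·0.25207/0.085096] = -12.67 m/s.
|v| = 12.67 m/s = 12670 mm/s.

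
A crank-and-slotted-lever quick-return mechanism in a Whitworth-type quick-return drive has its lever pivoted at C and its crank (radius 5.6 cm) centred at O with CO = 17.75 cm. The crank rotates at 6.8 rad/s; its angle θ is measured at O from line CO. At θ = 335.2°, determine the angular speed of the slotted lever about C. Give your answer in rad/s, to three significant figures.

ω = 6.8 rad/s
Crank pin A relative to C: A = (d + r cosθ, r sinθ); lever angle φ = atan2(r sinθ, d + r cosθ).
Differentiating tanφ: φ̇ = rω(d cosθ + r)/(d² + r² + 2dr cosθ).
d² + r² + 2dr cosθ = |CA|² = 0.0526889 m²;  d cosθ + r = +0.21713 m.
|ω_lever| = |0.056·6.8·+0.21713| / 0.0526889 = 1.5693 rad/s.

1.57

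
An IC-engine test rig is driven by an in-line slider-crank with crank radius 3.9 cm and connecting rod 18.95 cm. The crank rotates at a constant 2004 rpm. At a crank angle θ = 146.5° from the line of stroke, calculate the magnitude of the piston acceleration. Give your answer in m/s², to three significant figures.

1290

ω = 2π·2004/60 = 209.9 rad/s
x(θ) = r cosθ + √(L² − r² sin²θ); with ω constant, a = ω²·d²x/dθ².
d²x/dθ² = −r cosθ − r²(cos2θ)/√u − r⁴ sin²2θ/(4u^{3/2}),  u = L² − r² sin²θ = 0.0354469 m².
Substituting r = 0.039 m, L = 0.1895 m, θ = 146.5°: d²x/dθ² = +0.029292 m.
a = ω²·d²x/dθ² = (209.9)²·(+0.029292) = +1290 m/s²;  |a| = 1290 m/s².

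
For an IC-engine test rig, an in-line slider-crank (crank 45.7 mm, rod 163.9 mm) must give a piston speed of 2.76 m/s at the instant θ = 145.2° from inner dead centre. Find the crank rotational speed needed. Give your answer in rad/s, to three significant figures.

For an in-line slider-crank, |v_piston| = rω|sinθ|·[1 + r cosθ/√(L² − r² sin²θ)].
With r = 0.0457 m, L = 0.1639 m, θ = 145.2°: the bracketed kinematic factor |dx/dθ| = 0.020033 m.
ω = v/|dx/dθ| = 2.76/0.020033 = 137.77 rad/s.

138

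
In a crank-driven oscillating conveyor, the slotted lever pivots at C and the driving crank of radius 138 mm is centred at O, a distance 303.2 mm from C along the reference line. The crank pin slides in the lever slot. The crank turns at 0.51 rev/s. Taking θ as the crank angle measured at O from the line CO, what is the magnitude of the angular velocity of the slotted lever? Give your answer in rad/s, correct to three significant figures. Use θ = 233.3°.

ω = 3.204 rad/s (from 0.51 rev/s).
Crank pin A relative to C: A = (d + r cosθ, r sinθ); lever angle φ = atan2(r sinθ, d + r cosθ).
Differentiating tanφ: φ̇ = rω(d cosθ + r)/(d² + r² + 2dr cosθ).
d² + r² + 2dr cosθ = |CA|² = 0.0609631 m²;  d cosθ + r = -0.0432 m.
|ω_lever| = |0.138·3.204·-0.0432| / 0.0609631 = 0.31336 rad/s.

0.313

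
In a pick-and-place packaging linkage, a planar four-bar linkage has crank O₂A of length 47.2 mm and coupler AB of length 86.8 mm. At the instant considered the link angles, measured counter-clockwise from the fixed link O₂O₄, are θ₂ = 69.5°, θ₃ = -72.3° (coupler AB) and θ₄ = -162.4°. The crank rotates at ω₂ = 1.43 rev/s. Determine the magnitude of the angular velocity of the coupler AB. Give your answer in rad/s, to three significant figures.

3.84

ω₂ = 8.985 rad/s (from 1.43 rev/s).
Differentiating the loop-closure r₂e^{iθ₂}+r₃e^{iθ₃}=r₁+r₄e^{iθ₄} gives r₂ω₂e^{iθ₂}+r₃ω₃e^{iθ₃}=r₄ω₄e^{iθ₄}.
Eliminating the other unknown: ω₃ = r₂ω₂ sin(θ₄−θ₂) / [r₃ sin(θ₃−θ₄)].
Numerator sine = +0.78694; denominator sine = +1.00000.
Result = 0.0472·8.985·(+0.78694) / (0.0868·(+1.00000)) = +3.8448 rad/s; magnitude 3.8448 rad/s.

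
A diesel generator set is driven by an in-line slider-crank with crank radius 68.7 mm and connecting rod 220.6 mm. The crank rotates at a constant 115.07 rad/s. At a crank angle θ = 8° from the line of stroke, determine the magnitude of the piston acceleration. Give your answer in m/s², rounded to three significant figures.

ω = 115.1 rad/s
x(θ) = r cosθ + √(L² − r² sin²θ); with ω constant, a = ω²·d²x/dθ².
d²x/dθ² = −r cosθ − r²(cos2θ)/√u − r⁴ sin²2θ/(4u^{3/2}),  u = L² − r² sin²θ = 0.0485729 m².
Substituting r = 0.0687 m, L = 0.2206 m, θ = 8°: d²x/dθ² = -0.088656 m.
a = ω²·d²x/dθ² = (115.1)²·(-0.088656) = -1173.9 m/s²;  |a| = 1173.9 m/s².

1170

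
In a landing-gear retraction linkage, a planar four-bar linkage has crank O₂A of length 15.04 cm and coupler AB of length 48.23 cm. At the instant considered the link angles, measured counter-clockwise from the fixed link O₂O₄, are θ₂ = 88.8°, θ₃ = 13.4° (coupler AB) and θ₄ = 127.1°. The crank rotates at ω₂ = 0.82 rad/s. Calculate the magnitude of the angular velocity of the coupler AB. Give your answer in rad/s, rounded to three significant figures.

0.173

ω₂ = 0.82 rad/s
Differentiating the loop-closure r₂e^{iθ₂}+r₃e^{iθ₃}=r₁+r₄e^{iθ₄} gives r₂ω₂e^{iθ₂}+r₃ω₃e^{iθ₃}=r₄ω₄e^{iθ₄}.
Eliminating the other unknown: ω₃ = r₂ω₂ sin(θ₄−θ₂) / [r₃ sin(θ₃−θ₄)].
Numerator sine = +0.61978; denominator sine = -0.91566.
Result = 0.1504·0.82·(+0.61978) / (0.4823·(-0.91566)) = -0.17308 rad/s; magnitude 0.17308 rad/s.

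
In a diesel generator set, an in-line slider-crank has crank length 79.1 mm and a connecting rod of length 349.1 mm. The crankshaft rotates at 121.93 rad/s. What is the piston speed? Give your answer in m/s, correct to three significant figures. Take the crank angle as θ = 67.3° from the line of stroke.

ω = 121.9 rad/s
For an in-line slider-crank, x = r cosθ + √(L² − r² sin²θ), so v = −rω sinθ·[1 + r cosθ/√(L² − r² sin²θ)].
With r = 0.0791 m, L = 0.3491 m, θ = 67.3°: √(L² − r² sin²θ) = 0.34139 m.
v = −0.0791·121.9·0.92254·[1 + 0.0791·0.38591/0.34139] = -9.6931 m/s.
|v| = 9.6931 m/s.

9.69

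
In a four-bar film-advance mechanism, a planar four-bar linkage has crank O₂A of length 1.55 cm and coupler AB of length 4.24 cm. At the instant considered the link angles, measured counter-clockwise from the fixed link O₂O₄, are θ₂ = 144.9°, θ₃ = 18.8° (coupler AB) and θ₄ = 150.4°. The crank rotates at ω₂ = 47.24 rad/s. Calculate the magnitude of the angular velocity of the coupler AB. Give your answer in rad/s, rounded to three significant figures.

ω₂ = 47.24 rad/s
Differentiating the loop-closure r₂e^{iθ₂}+r₃e^{iθ₃}=r₁+r₄e^{iθ₄} gives r₂ω₂e^{iθ₂}+r₃ω₃e^{iθ₃}=r₄ω₄e^{iθ₄}.
Eliminating the other unknown: ω₃ = r₂ω₂ sin(θ₄−θ₂) / [r₃ sin(θ₃−θ₄)].
Numerator sine = +0.09585; denominator sine = -0.74780.
Result = 0.0155·47.24·(+0.09585) / (0.0424·(-0.74780)) = -2.2134 rad/s; magnitude 2.2134 rad/s.

2.21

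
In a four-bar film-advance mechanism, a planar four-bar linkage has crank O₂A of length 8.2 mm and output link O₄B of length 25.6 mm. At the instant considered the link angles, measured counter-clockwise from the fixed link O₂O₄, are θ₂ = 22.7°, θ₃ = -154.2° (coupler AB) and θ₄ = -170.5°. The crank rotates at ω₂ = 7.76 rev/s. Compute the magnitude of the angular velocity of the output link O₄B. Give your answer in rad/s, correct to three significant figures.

3.01

ω₂ = 48.76 rad/s (from 7.76 rev/s).
Differentiating the loop-closure r₂e^{iθ₂}+r₃e^{iθ₃}=r₁+r₄e^{iθ₄} gives r₂ω₂e^{iθ₂}+r₃ω₃e^{iθ₃}=r₄ω₄e^{iθ₄}.
Eliminating the other unknown: ω₄ = r₂ω₂ sin(θ₂−θ₃) / [r₄ sin(θ₄−θ₃)].
Numerator sine = +0.05408; denominator sine = -0.28067.
Result = 0.0082·48.76·(+0.05408) / (0.0256·(-0.28067)) = -3.0092 rad/s; magnitude 3.0092 rad/s.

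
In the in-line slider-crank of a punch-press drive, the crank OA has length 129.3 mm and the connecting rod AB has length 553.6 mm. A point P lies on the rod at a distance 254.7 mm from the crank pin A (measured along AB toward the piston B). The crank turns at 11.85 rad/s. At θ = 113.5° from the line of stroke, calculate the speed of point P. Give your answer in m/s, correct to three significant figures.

1.38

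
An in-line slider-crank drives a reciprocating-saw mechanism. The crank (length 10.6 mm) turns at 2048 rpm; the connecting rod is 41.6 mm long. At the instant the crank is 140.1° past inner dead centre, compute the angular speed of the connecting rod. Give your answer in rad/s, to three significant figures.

ω = 214.5 rad/s (converted from 2048 rpm).
The rod makes angle φ with the slider axis where L sinφ = r sinθ; differentiating, L cosφ·φ̇ = r ω cosθ.
L cosφ = √(L² − r² sin²θ) = 0.041041 m.
|ω_rod| = r ω |cosθ| / √(L² − r² sin²θ) = 0.0106·214.5·0.76717/0.041041 = 42.495 rad/s.

42.5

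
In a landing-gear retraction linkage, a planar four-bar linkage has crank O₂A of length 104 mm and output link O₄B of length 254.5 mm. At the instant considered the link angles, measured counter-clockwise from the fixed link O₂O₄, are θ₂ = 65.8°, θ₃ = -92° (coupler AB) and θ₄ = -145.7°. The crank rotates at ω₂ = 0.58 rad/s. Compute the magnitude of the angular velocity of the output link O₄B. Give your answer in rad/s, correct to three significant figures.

0.111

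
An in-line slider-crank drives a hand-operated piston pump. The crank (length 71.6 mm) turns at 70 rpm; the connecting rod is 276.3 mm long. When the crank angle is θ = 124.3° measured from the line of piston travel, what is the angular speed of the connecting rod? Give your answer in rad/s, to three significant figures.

1.10

ω = 7.33 rad/s (converted from 70 rpm).
The rod makes angle φ with the slider axis where L sinφ = r sinθ; differentiating, L cosφ·φ̇ = r ω cosθ.
L cosφ = √(L² − r² sin²θ) = 0.26989 m.
|ω_rod| = r ω |cosθ| / √(L² − r² sin²θ) = 0.0716·7.33·0.56353/0.26989 = 1.0959 rad/s.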